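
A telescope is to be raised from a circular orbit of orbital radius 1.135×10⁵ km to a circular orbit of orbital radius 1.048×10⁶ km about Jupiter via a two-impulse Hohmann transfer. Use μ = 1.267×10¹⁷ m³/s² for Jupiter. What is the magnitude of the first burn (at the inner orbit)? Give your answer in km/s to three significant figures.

Δv ≈ 11.5 km/s

r₁ = 1.135×10⁵ km = 1.135×10⁸ m.
r₂ = 1.048×10⁶ km = 1.048×10⁹ m.
Transfer ellipse a_t = (r₁ + r₂)/2 = 5.808×10⁸ m.
At r₁: circular v_c1 = √(μ/r₁) = 33410 m/s; transfer-perijove v_p = √[μ(2/r₁ − 1/a_t)] = 44880 m/s.
Δv₁ = v_p − v_c1 = 11470 m/s.
= 11.47 km/s.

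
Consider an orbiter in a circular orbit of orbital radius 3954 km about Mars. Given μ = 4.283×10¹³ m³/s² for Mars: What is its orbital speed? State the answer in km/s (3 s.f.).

r = 3954 km = 3.954×10⁶ m.
For a circular orbit v = √(μ/r) = √(4.283×10¹³ / 3.954×10⁶) = √(1.083×10⁷) = 3291 m/s.
That is 3.291 km/s.

v ≈ 3.29 km/s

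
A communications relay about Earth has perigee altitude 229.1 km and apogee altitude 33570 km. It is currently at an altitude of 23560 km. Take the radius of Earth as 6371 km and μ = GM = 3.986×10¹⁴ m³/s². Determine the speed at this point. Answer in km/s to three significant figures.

v ≈ 3.08 km/s

r_p = 6371 + 229.1 = 6600.1 km = 6.6001×10⁶ m.
r_a = 6371 + 33570 = 39941 km = 3.9941×10⁷ m.
r = 6371 + 23560 = 29931 km = 2.993×10⁷ m.
Semi-major axis a = (r_p + r_a)/2 = 23271 km = 2.327×10⁷ m.
Vis-viva: v² = μ(2/r − 1/a) = 3.986×10¹⁴ × (6.682×10⁻⁸ − 4.297×10⁻⁸) = 9.506×10⁶ m²/s².
v = 3083 m/s = 3.083 km/s.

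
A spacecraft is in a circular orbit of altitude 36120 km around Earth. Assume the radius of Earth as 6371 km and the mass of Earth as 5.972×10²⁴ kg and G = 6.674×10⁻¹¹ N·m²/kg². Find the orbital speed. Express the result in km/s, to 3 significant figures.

μ = GM = 6.674×10⁻¹¹ × 5.972×10²⁴ = 3.986×10¹⁴ m³/s².
r = 6371 + 36120 = 42491 km = 4.2491×10⁷ m.
For a circular orbit v = √(μ/r) = √(3.986×10¹⁴ / 4.249×10⁷) = √(9.380×10⁶) = 3063 m/s.
That is 3.063 km/s.

v ≈ 3.06 km/s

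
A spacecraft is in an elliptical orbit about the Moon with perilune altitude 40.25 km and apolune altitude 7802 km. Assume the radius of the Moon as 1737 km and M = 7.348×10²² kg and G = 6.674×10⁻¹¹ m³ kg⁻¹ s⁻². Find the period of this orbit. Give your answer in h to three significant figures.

T ≈ 10.6 h

μ = GM = 6.674×10⁻¹¹ × 7.348×10²² = 4.904×10¹² m³/s².
r_p = 1737 + 40.25 = 1777.2 km = 1.7772×10⁶ m.
r_a = 1737 + 7802 = 9539.0 km = 9.5390×10⁶ m.
Semi-major axis a = (r_p + r_a)/2 = (1777.2 + 9539.0)/2 = 5658.1 km = 5.658×10⁶ m.
By Kepler's third law T = 2π√(a³/μ) = 2π × 6.078×10³ = 3.819×10⁴ s.
= 10.61 h.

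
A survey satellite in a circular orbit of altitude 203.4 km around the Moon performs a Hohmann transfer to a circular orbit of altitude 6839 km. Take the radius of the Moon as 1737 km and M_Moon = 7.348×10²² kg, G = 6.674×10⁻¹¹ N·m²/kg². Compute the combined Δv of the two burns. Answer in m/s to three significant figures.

μ = GM = 6.674×10⁻¹¹ × 7.348×10²² = 4.904×10¹² m³/s².
r₁ = 1737 + 203.4 = 1940.4 km = 1.9404×10⁶ m.
r₂ = 1737 + 6839 = 8576.0 km = 8.5760×10⁶ m.
Transfer ellipse a_t = (r₁ + r₂)/2 = 5.258×10⁶ m.
At r₁: circular v_c1 = √(μ/r₁) = 1590 m/s; transfer-perilune v_p = √[μ(2/r₁ − 1/a_t)] = 2030 m/s.
Δv₁ = v_p − v_c1 = 440.5 m/s.
At r₂: circular v_c2 = √(μ/r₂) = 756.2 m/s; transfer-apolune v_a = √[μ(2/r₂ − 1/a_t)] = 459.4 m/s.
Δv₂ = v_c2 − v_a = 296.8 m/s.
Total Δv = Δv₁ + Δv₂ = 737.3 m/s.

Δv_total ≈ 737 m/s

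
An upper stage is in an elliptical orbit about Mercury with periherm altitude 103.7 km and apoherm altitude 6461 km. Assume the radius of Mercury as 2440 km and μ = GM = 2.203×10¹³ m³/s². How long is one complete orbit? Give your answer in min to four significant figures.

r_p = 2440 + 103.7 = 2543.7 km = 2.5437×10⁶ m.
r_a = 2440 + 6461 = 8901.0 km = 8.9010×10⁶ m.
Semi-major axis a = (r_p + r_a)/2 = (2543.7 + 8901.0)/2 = 5722.4 km = 5.722×10⁶ m.
By Kepler's third law T = 2π√(a³/μ) = 2π × 2.916×10³ = 1.832×10⁴ s.
= 305.4 min.

T ≈ 305.4 min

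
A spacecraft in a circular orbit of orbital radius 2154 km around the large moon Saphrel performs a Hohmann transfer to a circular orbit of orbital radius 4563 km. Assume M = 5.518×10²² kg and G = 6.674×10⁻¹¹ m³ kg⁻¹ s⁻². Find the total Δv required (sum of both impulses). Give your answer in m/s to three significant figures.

μ = GM = 6.674×10⁻¹¹ × 5.518×10²² = 3.683×10¹² m³/s².
r₁ = 2154 km = 2.154×10⁶ m.
r₂ = 4563 km = 4.563×10⁶ m.
Transfer ellipse a_t = (r₁ + r₂)/2 = 3.358×10⁶ m.
At r₁: circular v_c1 = √(μ/r₁) = 1308 m/s; transfer-periapsis v_p = √[μ(2/r₁ − 1/a_t)] = 1524 m/s.
Δv₁ = v_p − v_c1 = 216.5 m/s.
At r₂: circular v_c2 = √(μ/r₂) = 898.4 m/s; transfer-apoapsis v_a = √[μ(2/r₂ − 1/a_t)] = 719.5 m/s.
Δv₂ = v_c2 − v_a = 178.9 m/s.
Total Δv = Δv₁ + Δv₂ = 395.5 m/s.

Δv_total ≈ 395 m/s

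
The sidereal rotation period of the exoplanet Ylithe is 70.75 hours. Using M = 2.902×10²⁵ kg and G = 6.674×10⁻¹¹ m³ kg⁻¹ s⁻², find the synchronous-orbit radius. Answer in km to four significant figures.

r_sync ≈ 1.471×10⁵ km

μ = GM = 6.674×10⁻¹¹ × 2.902×10²⁵ = 1.937×10¹⁵ m³/s².
T = 70.75 hours = 2.547×10⁵ s.
A synchronous orbit has period T, so by Kepler's third law a = (μT²/4π²)^(1/3).
μT²/4π² = 1.937×10¹⁵ × (2.547×10⁵)² / 39.48 = 3.183×10²⁴ m³.
a = 1.471×10⁸ m = 1.4709×10⁵ km.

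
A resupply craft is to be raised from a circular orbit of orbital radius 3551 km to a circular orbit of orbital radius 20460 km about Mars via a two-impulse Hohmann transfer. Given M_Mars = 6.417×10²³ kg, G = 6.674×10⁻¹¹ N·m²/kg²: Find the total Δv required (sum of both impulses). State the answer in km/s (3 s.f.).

μ = GM = 6.674×10⁻¹¹ × 6.417×10²³ = 4.283×10¹³ m³/s².
r₁ = 3551 km = 3.551×10⁶ m.
r₂ = 20460 km = 2.046×10⁷ m.
Transfer ellipse a_t = (r₁ + r₂)/2 = 1.201×10⁷ m.
At r₁: circular v_c1 = √(μ/r₁) = 3473 m/s; transfer-periapsis v_p = √[μ(2/r₁ − 1/a_t)] = 4534 m/s.
Δv₁ = v_p − v_c1 = 1061 m/s.
At r₂: circular v_c2 = √(μ/r₂) = 1447 m/s; transfer-apoapsis v_a = √[μ(2/r₂ − 1/a_t)] = 786.8 m/s.
Δv₂ = v_c2 − v_a = 659.9 m/s.
Total Δv = Δv₁ + Δv₂ = 1721 m/s = 1.721 km/s.

Δv_total ≈ 1.72 km/s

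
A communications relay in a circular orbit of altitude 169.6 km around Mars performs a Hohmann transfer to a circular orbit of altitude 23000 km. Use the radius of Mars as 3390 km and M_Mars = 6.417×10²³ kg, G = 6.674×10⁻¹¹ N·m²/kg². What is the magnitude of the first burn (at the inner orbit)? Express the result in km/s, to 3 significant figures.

μ = GM = 6.674×10⁻¹¹ × 6.417×10²³ = 4.283×10¹³ m³/s².
r₁ = 3390 + 169.6 = 3559.6 km = 3.5596×10⁶ m.
r₂ = 3390 + 23000 = 26390 km = 2.6390×10⁷ m.
Transfer ellipse a_t = (r₁ + r₂)/2 = 1.497×10⁷ m.
At r₁: circular v_c1 = √(μ/r₁) = 3469 m/s; transfer-periapsis v_p = √[μ(2/r₁ − 1/a_t)] = 4605 m/s.
Δv₁ = v_p − v_c1 = 1136 m/s.
= 1.136 km/s.

Δv ≈ 1.14 km/s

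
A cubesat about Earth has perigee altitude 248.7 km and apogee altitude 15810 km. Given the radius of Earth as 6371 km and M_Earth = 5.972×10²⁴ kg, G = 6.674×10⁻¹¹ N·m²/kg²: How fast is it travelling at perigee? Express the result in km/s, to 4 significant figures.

v ≈ 9.630 km/s

μ = GM = 6.674×10⁻¹¹ × 5.972×10²⁴ = 3.986×10¹⁴ m³/s².
r_p = 6371 + 248.7 = 6619.7 km = 6.6197×10⁶ m.
r_a = 6371 + 15810 = 22181 km = 2.2181×10⁷ m.
Semi-major axis a = (r_p + r_a)/2 = 14400 km = 1.440×10⁷ m.
Vis-viva: v² = μ(2/r − 1/a) = 3.986×10¹⁴ × (3.021×10⁻⁷ − 6.944×10⁻⁸) = 9.274×10⁷ m²/s².
v = 9630 m/s = 9.630 km/s.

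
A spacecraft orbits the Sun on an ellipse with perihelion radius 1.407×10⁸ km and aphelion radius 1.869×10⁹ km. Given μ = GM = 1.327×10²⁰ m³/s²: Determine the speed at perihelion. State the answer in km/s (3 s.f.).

v ≈ 41.9 km/s

Semi-major axis a = (r_p + r_a)/2 = 1.0048×10⁹ km = 1.005×10¹² m.
Vis-viva: v² = μ(2/r − 1/a) = 1.327×10²⁰ × (1.421×10⁻¹¹ − 9.952×10⁻¹³) = 1.754×10⁹ m²/s².
v = 41880 m/s = 41.88 km/s.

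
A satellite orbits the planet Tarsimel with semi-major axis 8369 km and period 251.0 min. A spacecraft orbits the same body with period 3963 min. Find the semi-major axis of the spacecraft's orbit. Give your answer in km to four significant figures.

a₂ ≈ 52670 km

Kepler's third law: a³ ∝ T², so a₂ = a₁ (T₂/T₁)^(2/3).
T₂/T₁ = 15.79, (T₂/T₁)^(2/3) = 6.294.
a₂ = 8369 × 6.294 = 52670 km.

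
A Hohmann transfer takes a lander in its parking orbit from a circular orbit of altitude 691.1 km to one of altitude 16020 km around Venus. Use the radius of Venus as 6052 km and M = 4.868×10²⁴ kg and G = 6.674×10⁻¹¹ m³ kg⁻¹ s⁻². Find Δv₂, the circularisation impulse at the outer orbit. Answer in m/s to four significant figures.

μ = GM = 6.674×10⁻¹¹ × 4.868×10²⁴ = 3.249×10¹⁴ m³/s².
r₁ = 6052 + 691.1 = 6743.1 km = 6.7431×10⁶ m.
r₂ = 6052 + 16020 = 22072 km = 2.2072×10⁷ m.
Transfer ellipse a_t = (r₁ + r₂)/2 = 1.441×10⁷ m.
At r₁: circular v_c1 = √(μ/r₁) = 6941 m/s; transfer-periapsis v_p = √[μ(2/r₁ − 1/a_t)] = 8591 m/s.
At r₂: circular v_c2 = √(μ/r₂) = 3837 m/s; transfer-apoapsis v_a = √[μ(2/r₂ − 1/a_t)] = 2625 m/s.
Δv₂ = v_c2 − v_a = 1212 m/s.

Δv ≈ 1212 m/s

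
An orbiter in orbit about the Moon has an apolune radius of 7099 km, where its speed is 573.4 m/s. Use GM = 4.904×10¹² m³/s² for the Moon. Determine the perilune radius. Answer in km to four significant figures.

r_a = 7.099×10⁶ m.
Specific energy ε = v²/2 − μ/r = -5.264×10⁵ J/kg, so a = −μ/(2ε) = 4.658×10⁶ m.
The apsides satisfy r_p + r_a = 2a, so the perilune radius is 2a − r_a = 2.217×10⁶ m = 2217.0 km.

perilune radius ≈ 2217 km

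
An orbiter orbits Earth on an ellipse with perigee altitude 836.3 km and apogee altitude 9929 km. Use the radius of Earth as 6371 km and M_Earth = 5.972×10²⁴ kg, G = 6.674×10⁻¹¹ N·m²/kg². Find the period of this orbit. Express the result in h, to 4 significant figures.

T ≈ 3.523 h

μ = GM = 6.674×10⁻¹¹ × 5.972×10²⁴ = 3.986×10¹⁴ m³/s².
r_p = 6371 + 836.3 = 7207.3 km = 7.2073×10⁶ m.
r_a = 6371 + 9929 = 16300 km = 1.6300×10⁷ m.
Semi-major axis a = (r_p + r_a)/2 = (7207.3 + 16300)/2 = 11754 km = 1.175×10⁷ m.
By Kepler's third law T = 2π√(a³/μ) = 2π × 2.018×10³ = 1.268×10⁴ s.
= 3.523 h.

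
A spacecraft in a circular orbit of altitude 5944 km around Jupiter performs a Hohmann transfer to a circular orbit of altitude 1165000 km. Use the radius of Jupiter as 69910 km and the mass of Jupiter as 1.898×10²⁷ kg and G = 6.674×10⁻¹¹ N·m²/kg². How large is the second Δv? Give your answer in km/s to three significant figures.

μ = GM = 6.674×10⁻¹¹ × 1.898×10²⁷ = 1.267×10¹⁷ m³/s².
r₁ = 69910 + 5944 = 75854 km = 7.5854×10⁷ m.
r₂ = 69910 + 1165000 = 1234900 km = 1.2349×10⁹ m.
Transfer ellipse a_t = (r₁ + r₂)/2 = 6.554×10⁸ m.
At r₁: circular v_c1 = √(μ/r₁) = 40870 m/s; transfer-perijove v_p = √[μ(2/r₁ − 1/a_t)] = 56090 m/s.
At r₂: circular v_c2 = √(μ/r₂) = 10130 m/s; transfer-apojove v_a = √[μ(2/r₂ − 1/a_t)] = 3446 m/s.
Δv₂ = v_c2 − v_a = 6682 m/s.
= 6.682 km/s.

Δv ≈ 6.68 km/s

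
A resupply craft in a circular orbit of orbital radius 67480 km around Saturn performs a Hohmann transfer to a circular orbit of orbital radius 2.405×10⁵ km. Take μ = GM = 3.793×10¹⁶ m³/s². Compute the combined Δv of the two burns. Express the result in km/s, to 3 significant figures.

Δv_total ≈ 10.2 km/s

r₁ = 67480 km = 6.748×10⁷ m.
r₂ = 2.405×10⁵ km = 2.405×10⁸ m.
Transfer ellipse a_t = (r₁ + r₂)/2 = 1.540×10⁸ m.
At r₁: circular v_c1 = √(μ/r₁) = 23710 m/s; transfer-perikrone v_p = √[μ(2/r₁ − 1/a_t)] = 29630 m/s.
Δv₁ = v_p − v_c1 = 5920 m/s.
At r₂: circular v_c2 = √(μ/r₂) = 12560 m/s; transfer-apokrone v_a = √[μ(2/r₂ − 1/a_t)] = 8313 m/s.
Δv₂ = v_c2 − v_a = 4245 m/s.
Total Δv = Δv₁ + Δv₂ = 10170 m/s = 10.17 km/s.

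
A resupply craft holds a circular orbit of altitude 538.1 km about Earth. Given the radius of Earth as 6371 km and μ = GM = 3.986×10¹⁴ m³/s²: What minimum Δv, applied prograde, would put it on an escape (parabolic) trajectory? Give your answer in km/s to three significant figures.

r = 6371 + 538.1 = 6909.1 km = 6.9091×10⁶ m.
Circular speed v_c = √(μ/r) = 7596 m/s.
Escape speed v_esc = √(2μ/r) = √2 × v_c = 10740 m/s.
Δv = v_esc − v_c = 3146 m/s = 3.146 km/s.

Δv ≈ 3.15 km/s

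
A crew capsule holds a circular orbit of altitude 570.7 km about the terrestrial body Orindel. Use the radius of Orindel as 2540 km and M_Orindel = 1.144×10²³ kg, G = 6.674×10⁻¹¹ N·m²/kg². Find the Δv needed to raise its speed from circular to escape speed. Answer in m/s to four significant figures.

μ = GM = 6.674×10⁻¹¹ × 1.144×10²³ = 7.635×10¹² m³/s².
r = 2540 + 570.7 = 3110.7 km = 3.1107×10⁶ m.
Circular speed v_c = √(μ/r) = 1567 m/s.
Escape speed v_esc = √(2μ/r) = √2 × v_c = 2216 m/s.
Δv = v_esc − v_c = 648.9 m/s.

Δv ≈ 648.9 m/s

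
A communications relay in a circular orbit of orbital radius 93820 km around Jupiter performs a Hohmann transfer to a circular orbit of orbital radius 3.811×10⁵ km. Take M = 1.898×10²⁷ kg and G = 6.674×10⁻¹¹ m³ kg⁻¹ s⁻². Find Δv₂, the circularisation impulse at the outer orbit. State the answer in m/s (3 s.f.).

μ = GM = 6.674×10⁻¹¹ × 1.898×10²⁷ = 1.267×10¹⁷ m³/s².
r₁ = 93820 km = 9.382×10⁷ m.
r₂ = 3.811×10⁵ km = 3.811×10⁸ m.
Transfer ellipse a_t = (r₁ + r₂)/2 = 2.375×10⁸ m.
At r₁: circular v_c1 = √(μ/r₁) = 36740 m/s; transfer-perijove v_p = √[μ(2/r₁ − 1/a_t)] = 46550 m/s.
At r₂: circular v_c2 = √(μ/r₂) = 18230 m/s; transfer-apojove v_a = √[μ(2/r₂ − 1/a_t)] = 11460 m/s.
Δv₂ = v_c2 − v_a = 6772 m/s.

Δv ≈ 6770 m/s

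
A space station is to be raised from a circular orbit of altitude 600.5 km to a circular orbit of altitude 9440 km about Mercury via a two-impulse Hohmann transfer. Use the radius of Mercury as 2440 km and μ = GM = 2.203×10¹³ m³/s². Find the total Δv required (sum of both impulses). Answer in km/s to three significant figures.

Δv_total ≈ 1.20 km/s

r₁ = 2440 + 600.5 = 3040.5 km = 3.0405×10⁶ m.
r₂ = 2440 + 9440 = 11880 km = 1.1880×10⁷ m.
Transfer ellipse a_t = (r₁ + r₂)/2 = 7.460×10⁶ m.
At r₁: circular v_c1 = √(μ/r₁) = 2692 m/s; transfer-periherm v_p = √[μ(2/r₁ − 1/a_t)] = 3397 m/s.
Δv₁ = v_p − v_c1 = 705.0 m/s.
At r₂: circular v_c2 = √(μ/r₂) = 1362 m/s; transfer-apoherm v_a = √[μ(2/r₂ − 1/a_t)] = 869.4 m/s.
Δv₂ = v_c2 − v_a = 492.4 m/s.
Total Δv = Δv₁ + Δv₂ = 1197 m/s = 1.197 km/s.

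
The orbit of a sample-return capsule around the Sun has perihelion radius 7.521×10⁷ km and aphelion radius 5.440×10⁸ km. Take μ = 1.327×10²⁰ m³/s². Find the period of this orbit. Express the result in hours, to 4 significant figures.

T ≈ 26100 hours

Semi-major axis a = (r_p + r_a)/2 = (7.5210×10⁷ + 5.4400×10⁸)/2 = 3.0960×10⁸ km = 3.096×10¹¹ m.
By Kepler's third law T = 2π√(a³/μ) = 2π × 1.495×10⁷ = 9.396×10⁷ s.
= 26100 hours.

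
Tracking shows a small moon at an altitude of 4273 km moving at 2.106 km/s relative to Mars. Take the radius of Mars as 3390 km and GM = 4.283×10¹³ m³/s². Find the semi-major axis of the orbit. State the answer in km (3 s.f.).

r = 3390 + 4273 = 7663.0 km = 7.663×10⁶ m.
Vis-viva rearranged: 1/a = 2/r − v²/μ = 2.610×10⁻⁷ − 1.036×10⁻⁷ = 1.574×10⁻⁷ m⁻¹.
a = 6.352×10⁶ m = 6351.6 km.

a ≈ 6350 km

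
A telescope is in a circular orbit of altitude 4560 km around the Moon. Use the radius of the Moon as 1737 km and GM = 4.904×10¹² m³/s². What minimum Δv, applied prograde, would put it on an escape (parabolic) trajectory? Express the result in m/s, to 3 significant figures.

Δv ≈ 366 m/s

r = 1737 + 4560 = 6297.0 km = 6.2970×10⁶ m.
Circular speed v_c = √(μ/r) = 882.5 m/s.
Escape speed v_esc = √(2μ/r) = √2 × v_c = 1248 m/s.
Δv = v_esc − v_c = 365.5 m/s.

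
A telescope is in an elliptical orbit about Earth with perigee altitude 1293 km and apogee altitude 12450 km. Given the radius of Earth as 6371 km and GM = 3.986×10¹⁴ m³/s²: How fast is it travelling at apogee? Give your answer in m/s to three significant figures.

v ≈ 3500 m/s

r_p = 6371 + 1293 = 7664.0 km = 7.6640×10⁶ m.
r_a = 6371 + 12450 = 18821 km = 1.8821×10⁷ m.
Semi-major axis a = (r_p + r_a)/2 = 13242 km = 1.324×10⁷ m.
Vis-viva: v² = μ(2/r − 1/a) = 3.986×10¹⁴ × (1.063×10⁻⁷ − 7.551×10⁻⁸) = 1.226×10⁷ m²/s².
v = 3501 m/s.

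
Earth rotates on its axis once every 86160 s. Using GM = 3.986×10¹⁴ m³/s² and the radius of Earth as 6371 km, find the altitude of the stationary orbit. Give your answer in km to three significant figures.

h_sync ≈ 35800 km

A synchronous orbit has period T, so by Kepler's third law a = (μT²/4π²)^(1/3).
μT²/4π² = 3.986×10¹⁴ × (8.616×10⁴)² / 39.48 = 7.495×10²² m³.
a = 4.216×10⁷ m = 42163 km.
Altitude h = a − R = 42163 − 6371 = 35792 km.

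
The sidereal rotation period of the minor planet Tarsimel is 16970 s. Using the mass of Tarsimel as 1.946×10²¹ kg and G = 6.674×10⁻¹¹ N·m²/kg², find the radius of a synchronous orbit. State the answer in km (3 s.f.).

μ = GM = 6.674×10⁻¹¹ × 1.946×10²¹ = 1.299×10¹¹ m³/s².
A synchronous orbit has period T, so by Kepler's third law a = (μT²/4π²)^(1/3).
μT²/4π² = 1.299×10¹¹ × (1.697×10⁴)² / 39.48 = 9.474×10¹⁷ m³.
a = 9.821×10⁵ m = 982.15 km.

r_sync ≈ 982 km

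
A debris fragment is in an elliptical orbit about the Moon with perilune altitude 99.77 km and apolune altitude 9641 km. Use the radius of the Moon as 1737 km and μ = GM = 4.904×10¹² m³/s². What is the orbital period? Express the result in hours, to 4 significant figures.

T ≈ 13.39 hours

r_p = 1737 + 99.77 = 1836.8 km = 1.8368×10⁶ m.
r_a = 1737 + 9641 = 11378 km = 1.1378×10⁷ m.
Semi-major axis a = (r_p + r_a)/2 = (1836.8 + 11378)/2 = 6607.4 km = 6.607×10⁶ m.
By Kepler's third law T = 2π√(a³/μ) = 2π × 7.670×10³ = 4.819×10⁴ s.
= 13.39 hours.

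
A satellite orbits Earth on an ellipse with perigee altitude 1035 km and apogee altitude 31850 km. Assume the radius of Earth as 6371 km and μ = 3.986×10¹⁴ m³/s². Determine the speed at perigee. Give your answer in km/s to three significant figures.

r_p = 6371 + 1035 = 7406.0 km = 7.4060×10⁶ m.
r_a = 6371 + 31850 = 38221 km = 3.8221×10⁷ m.
Semi-major axis a = (r_p + r_a)/2 = 22814 km = 2.281×10⁷ m.
Vis-viva: v² = μ(2/r − 1/a) = 3.986×10¹⁴ × (2.701×10⁻⁷ − 4.383×10⁻⁸) = 9.017×10⁷ m²/s².
v = 9496 m/s = 9.496 km/s.

v ≈ 9.50 km/s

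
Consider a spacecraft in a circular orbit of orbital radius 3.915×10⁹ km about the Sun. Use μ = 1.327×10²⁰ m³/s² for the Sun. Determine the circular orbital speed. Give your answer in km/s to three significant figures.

r = 3.915×10⁹ km = 3.915×10¹² m.
For a circular orbit v = √(μ/r) = √(1.327×10²⁰ / 3.915×10¹²) = √(3.390×10⁷) = 5822 m/s.
That is 5.822 km/s.

v ≈ 5.82 km/s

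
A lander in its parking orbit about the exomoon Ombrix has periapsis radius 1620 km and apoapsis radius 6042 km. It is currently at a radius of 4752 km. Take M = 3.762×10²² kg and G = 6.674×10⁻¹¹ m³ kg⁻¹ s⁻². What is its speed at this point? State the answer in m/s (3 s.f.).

v ≈ 634 m/s

μ = GM = 6.674×10⁻¹¹ × 3.762×10²² = 2.511×10¹² m³/s².
Semi-major axis a = (r_p + r_a)/2 = 3831.0 km = 3.831×10⁶ m.
Vis-viva: v² = μ(2/r − 1/a) = 2.511×10¹² × (4.209×10⁻⁷ − 2.610×10⁻⁷) = 4.013×10⁵ m²/s².
v = 633.5 m/s.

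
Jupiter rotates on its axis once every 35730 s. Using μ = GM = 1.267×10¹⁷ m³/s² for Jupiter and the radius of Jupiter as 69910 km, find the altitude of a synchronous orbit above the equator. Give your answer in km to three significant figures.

h_sync ≈ 90100 km

A synchronous orbit has period T, so by Kepler's third law a = (μT²/4π²)^(1/3).
μT²/4π² = 1.267×10¹⁷ × (3.573×10⁴)² / 39.48 = 4.097×10²⁴ m³.
a = 1.600×10⁸ m = 1.6002×10⁵ km.
Altitude h = a − R = 1.6002×10⁵ − 69910 = 90105 km.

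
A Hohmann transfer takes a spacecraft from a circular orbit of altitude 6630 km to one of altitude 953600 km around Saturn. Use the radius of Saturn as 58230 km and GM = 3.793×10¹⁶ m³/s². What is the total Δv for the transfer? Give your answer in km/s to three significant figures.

Δv_total ≈ 13.0 km/s

r₁ = 58230 + 6630 = 64860 km = 6.4860×10⁷ m.
r₂ = 58230 + 953600 = 1011800 km = 1.0118×10⁹ m.
Transfer ellipse a_t = (r₁ + r₂)/2 = 5.383×10⁸ m.
At r₁: circular v_c1 = √(μ/r₁) = 24180 m/s; transfer-perikrone v_p = √[μ(2/r₁ − 1/a_t)] = 33150 m/s.
Δv₁ = v_p − v_c1 = 8971 m/s.
At r₂: circular v_c2 = √(μ/r₂) = 6123 m/s; transfer-apokrone v_a = √[μ(2/r₂ − 1/a_t)] = 2125 m/s.
Δv₂ = v_c2 − v_a = 3997 m/s.
Total Δv = Δv₁ + Δv₂ = 12970 m/s = 12.97 km/s.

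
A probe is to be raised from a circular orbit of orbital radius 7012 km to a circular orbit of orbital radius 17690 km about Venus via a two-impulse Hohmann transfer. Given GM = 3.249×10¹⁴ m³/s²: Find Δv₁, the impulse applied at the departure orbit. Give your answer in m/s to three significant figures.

r₁ = 7012 km = 7.012×10⁶ m.
r₂ = 17690 km = 1.769×10⁷ m.
Transfer ellipse a_t = (r₁ + r₂)/2 = 1.235×10⁷ m.
At r₁: circular v_c1 = √(μ/r₁) = 6807 m/s; transfer-periapsis v_p = √[μ(2/r₁ − 1/a_t)] = 8146 m/s.
Δv₁ = v_p − v_c1 = 1339 m/s.

Δv ≈ 1340 m/s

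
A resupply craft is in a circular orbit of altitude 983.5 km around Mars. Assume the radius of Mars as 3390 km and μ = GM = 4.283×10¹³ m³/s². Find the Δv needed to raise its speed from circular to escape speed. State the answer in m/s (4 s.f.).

r = 3390 + 983.5 = 4373.5 km = 4.3735×10⁶ m.
Circular speed v_c = √(μ/r) = 3129 m/s.
Escape speed v_esc = √(2μ/r) = √2 × v_c = 4426 m/s.
Δv = v_esc − v_c = 1296 m/s.

Δv ≈ 1296 m/s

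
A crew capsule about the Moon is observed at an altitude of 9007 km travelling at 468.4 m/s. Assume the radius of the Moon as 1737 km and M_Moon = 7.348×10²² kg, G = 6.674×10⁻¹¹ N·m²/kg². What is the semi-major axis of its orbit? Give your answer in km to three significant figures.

μ = GM = 6.674×10⁻¹¹ × 7.348×10²² = 4.904×10¹² m³/s².
r = 1737 + 9007 = 10744 km = 1.074×10⁷ m.
Vis-viva rearranged: 1/a = 2/r − v²/μ = 1.862×10⁻⁷ − 4.474×10⁻⁸ = 1.414×10⁻⁷ m⁻¹.
a = 7.072×10⁶ m = 7071.5 km.

a ≈ 7070 km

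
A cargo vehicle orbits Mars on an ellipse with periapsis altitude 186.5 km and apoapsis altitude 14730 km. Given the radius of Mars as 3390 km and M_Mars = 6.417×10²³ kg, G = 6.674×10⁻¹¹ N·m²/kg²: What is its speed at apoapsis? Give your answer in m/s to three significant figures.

v ≈ 883 m/s

μ = GM = 6.674×10⁻¹¹ × 6.417×10²³ = 4.283×10¹³ m³/s².
r_p = 3390 + 186.5 = 3576.5 km = 3.5765×10⁶ m.
r_a = 3390 + 14730 = 18120 km = 1.8120×10⁷ m.
Semi-major axis a = (r_p + r_a)/2 = 10848 km = 1.085×10⁷ m.
Vis-viva: v² = μ(2/r − 1/a) = 4.283×10¹³ × (1.104×10⁻⁷ − 9.218×10⁻⁸) = 7.792×10⁵ m²/s².
v = 882.7 m/s.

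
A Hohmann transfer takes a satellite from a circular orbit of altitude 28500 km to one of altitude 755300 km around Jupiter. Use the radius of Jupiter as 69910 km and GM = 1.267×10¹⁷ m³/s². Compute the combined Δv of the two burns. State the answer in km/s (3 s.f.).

Δv_total ≈ 18.8 km/s

r₁ = 69910 + 28500 = 98410 km = 9.8410×10⁷ m.
r₂ = 69910 + 755300 = 825210 km = 8.2521×10⁸ m.
Transfer ellipse a_t = (r₁ + r₂)/2 = 4.618×10⁸ m.
At r₁: circular v_c1 = √(μ/r₁) = 35880 m/s; transfer-perijove v_p = √[μ(2/r₁ − 1/a_t)] = 47960 m/s.
Δv₁ = v_p − v_c1 = 12080 m/s.
At r₂: circular v_c2 = √(μ/r₂) = 12390 m/s; transfer-apojove v_a = √[μ(2/r₂ − 1/a_t)] = 5720 m/s.
Δv₂ = v_c2 − v_a = 6671 m/s.
Total Δv = Δv₁ + Δv₂ = 18750 m/s = 18.75 km/s.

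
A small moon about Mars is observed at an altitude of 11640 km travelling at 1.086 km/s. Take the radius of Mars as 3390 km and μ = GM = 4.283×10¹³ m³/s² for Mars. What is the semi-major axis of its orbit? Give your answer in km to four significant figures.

r = 3390 + 11640 = 15030 km = 1.503×10⁷ m.
Vis-viva rearranged: 1/a = 2/r − v²/μ = 1.331×10⁻⁷ − 2.754×10⁻⁸ = 1.055×10⁻⁷ m⁻¹.
a = 9.476×10⁶ m = 9475.9 km.

a ≈ 9476 km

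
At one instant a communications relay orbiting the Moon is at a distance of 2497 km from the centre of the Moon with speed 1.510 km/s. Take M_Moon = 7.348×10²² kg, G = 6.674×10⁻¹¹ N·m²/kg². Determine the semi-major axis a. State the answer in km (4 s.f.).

μ = GM = 6.674×10⁻¹¹ × 7.348×10²² = 4.904×10¹² m³/s².
r = 2.497×10⁶ m.
Specific orbital energy ε = v²/2 − μ/r = (1510)²/2 − 4.904×10¹²/2.497×10⁶ = -8.239×10⁵ J/kg.
Since ε = −μ/(2a), a = −μ/(2ε) = 2.976×10⁶ m = 2976.0 km.

a ≈ 2976 km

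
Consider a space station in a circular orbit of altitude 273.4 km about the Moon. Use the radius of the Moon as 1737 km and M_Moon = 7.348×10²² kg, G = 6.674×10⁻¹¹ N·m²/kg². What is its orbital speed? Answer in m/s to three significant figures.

v ≈ 1560 m/s

μ = GM = 6.674×10⁻¹¹ × 7.348×10²² = 4.904×10¹² m³/s².
r = 1737 + 273.4 = 2010.4 km = 2.0104×10⁶ m.
For a circular orbit v = √(μ/r) = √(4.904×10¹² / 2.010×10⁶) = √(2.439×10⁶) = 1562 m/s.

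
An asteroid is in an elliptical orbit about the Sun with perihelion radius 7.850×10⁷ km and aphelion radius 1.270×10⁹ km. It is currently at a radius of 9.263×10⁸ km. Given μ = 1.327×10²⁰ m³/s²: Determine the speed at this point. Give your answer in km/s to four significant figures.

Semi-major axis a = (r_p + r_a)/2 = 6.7425×10⁸ km = 6.742×10¹¹ m.
Vis-viva: v² = μ(2/r − 1/a) = 1.327×10²⁰ × (2.159×10⁻¹² − 1.483×10⁻¹²) = 8.970×10⁷ m²/s².
v = 9471 m/s = 9.471 km/s.

v ≈ 9.471 km/s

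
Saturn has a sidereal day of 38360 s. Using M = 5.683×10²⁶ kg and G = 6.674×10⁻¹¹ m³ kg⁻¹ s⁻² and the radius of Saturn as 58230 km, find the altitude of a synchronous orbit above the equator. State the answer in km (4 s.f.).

h_sync ≈ 54000 km

μ = GM = 6.674×10⁻¹¹ × 5.683×10²⁶ = 3.793×10¹⁶ m³/s².
A synchronous orbit has period T, so by Kepler's third law a = (μT²/4π²)^(1/3).
μT²/4π² = 3.793×10¹⁶ × (3.836×10⁴)² / 39.48 = 1.414×10²⁴ m³.
a = 1.122×10⁸ m = 1.1223×10⁵ km.
Altitude h = a − R = 1.1223×10⁵ − 58230 = 54003 km.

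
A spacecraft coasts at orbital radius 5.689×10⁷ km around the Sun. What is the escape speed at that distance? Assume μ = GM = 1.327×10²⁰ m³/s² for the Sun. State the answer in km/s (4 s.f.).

v_esc ≈ 68.30 km/s

r = 5.689×10⁷ km = 5.689×10¹⁰ m.
Escape speed v_esc = √(2μ/r) = √(2 × 1.327×10²⁰ / 5.689×10¹⁰) = √(4.665×10⁹) = 68300 m/s.
= 68.30 km/s.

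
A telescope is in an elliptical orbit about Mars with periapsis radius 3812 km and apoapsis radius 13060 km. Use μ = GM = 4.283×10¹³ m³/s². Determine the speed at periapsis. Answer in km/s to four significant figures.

Semi-major axis a = (r_p + r_a)/2 = 8436.0 km = 8.436×10⁶ m.
Vis-viva: v² = μ(2/r − 1/a) = 4.283×10¹³ × (5.247×10⁻⁷ − 1.185×10⁻⁷) = 1.739×10⁷ m²/s².
v = 4171 m/s = 4.171 km/s.

v ≈ 4.171 km/s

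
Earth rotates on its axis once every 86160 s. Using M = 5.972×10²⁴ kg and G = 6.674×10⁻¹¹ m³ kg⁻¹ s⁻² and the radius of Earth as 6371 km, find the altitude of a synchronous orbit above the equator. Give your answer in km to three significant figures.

h_sync ≈ 35800 km

μ = GM = 6.674×10⁻¹¹ × 5.972×10²⁴ = 3.986×10¹⁴ m³/s².
A synchronous orbit has period T, so by Kepler's third law a = (μT²/4π²)^(1/3).
μT²/4π² = 3.986×10¹⁴ × (8.616×10⁴)² / 39.48 = 7.495×10²² m³.
a = 4.216×10⁷ m = 42162 km.
Altitude h = a − R = 42162 − 6371 = 35791 km.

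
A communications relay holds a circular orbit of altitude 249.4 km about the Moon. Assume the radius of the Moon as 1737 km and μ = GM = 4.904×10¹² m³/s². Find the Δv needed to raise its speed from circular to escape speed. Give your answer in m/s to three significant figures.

Δv ≈ 651 m/s

r = 1737 + 249.4 = 1986.4 km = 1.9864×10⁶ m.
Circular speed v_c = √(μ/r) = 1571 m/s.
Escape speed v_esc = √(2μ/r) = √2 × v_c = 2222 m/s.
Δv = v_esc − v_c = 650.8 m/s.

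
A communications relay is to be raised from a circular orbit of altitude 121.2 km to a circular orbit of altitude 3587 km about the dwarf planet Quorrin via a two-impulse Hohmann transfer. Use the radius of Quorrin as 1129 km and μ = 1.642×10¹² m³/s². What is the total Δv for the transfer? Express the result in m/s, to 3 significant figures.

Δv_total ≈ 503 m/s

r₁ = 1129 + 121.2 = 1250.2 km = 1.2502×10⁶ m.
r₂ = 1129 + 3587 = 4716.0 km = 4.7160×10⁶ m.
Transfer ellipse a_t = (r₁ + r₂)/2 = 2.983×10⁶ m.
At r₁: circular v_c1 = √(μ/r₁) = 1146 m/s; transfer-periapsis v_p = √[μ(2/r₁ − 1/a_t)] = 1441 m/s.
Δv₁ = v_p − v_c1 = 294.9 m/s.
At r₂: circular v_c2 = √(μ/r₂) = 590.1 m/s; transfer-apoapsis v_a = √[μ(2/r₂ − 1/a_t)] = 382.0 m/s.
Δv₂ = v_c2 − v_a = 208.1 m/s.
Total Δv = Δv₁ + Δv₂ = 503.0 m/s.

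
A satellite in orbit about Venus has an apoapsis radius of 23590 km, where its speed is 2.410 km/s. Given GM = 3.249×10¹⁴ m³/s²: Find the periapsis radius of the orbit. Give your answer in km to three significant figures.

r_a = 2.359×10⁷ m.
Specific energy ε = v²/2 − μ/r = -1.087×10⁷ J/kg, so a = −μ/(2ε) = 1.495×10⁷ m.
The apsides satisfy r_p + r_a = 2a, so the periapsis radius is 2a − r_a = 6.303×10⁶ m = 6303.1 km.

periapsis radius ≈ 6300 km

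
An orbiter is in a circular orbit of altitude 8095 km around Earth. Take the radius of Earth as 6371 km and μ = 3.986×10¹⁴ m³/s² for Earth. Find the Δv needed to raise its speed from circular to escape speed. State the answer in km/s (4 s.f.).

Δv ≈ 2.174 km/s

r = 6371 + 8095 = 14466 km = 1.4466×10⁷ m.
Circular speed v_c = √(μ/r) = 5249 m/s.
Escape speed v_esc = √(2μ/r) = √2 × v_c = 7424 m/s.
Δv = v_esc − v_c = 2174 m/s = 2.174 km/s.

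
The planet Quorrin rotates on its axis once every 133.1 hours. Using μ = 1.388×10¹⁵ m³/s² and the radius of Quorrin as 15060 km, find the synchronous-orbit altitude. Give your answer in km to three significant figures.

T = 133.1 hours = 4.792×10⁵ s.
A synchronous orbit has period T, so by Kepler's third law a = (μT²/4π²)^(1/3).
μT²/4π² = 1.388×10¹⁵ × (4.792×10⁵)² / 39.48 = 8.072×10²⁴ m³.
a = 2.006×10⁸ m = 2.0060×10⁵ km.
Altitude h = a − R = 2.0060×10⁵ − 15060 = 1.8554×10⁵ km.

h_sync ≈ 1.86×10⁵ km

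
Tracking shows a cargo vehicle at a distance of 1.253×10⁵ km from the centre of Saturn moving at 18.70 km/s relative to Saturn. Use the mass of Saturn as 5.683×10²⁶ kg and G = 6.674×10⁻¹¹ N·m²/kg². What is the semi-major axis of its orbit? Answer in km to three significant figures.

μ = GM = 6.674×10⁻¹¹ × 5.683×10²⁶ = 3.793×10¹⁶ m³/s².
r = 1.253×10⁸ m.
Vis-viva rearranged: 1/a = 2/r − v²/μ = 1.596×10⁻⁸ − 9.220×10⁻⁹ = 6.742×10⁻⁹ m⁻¹.
a = 1.483×10⁸ m = 1.4833×10⁵ km.

a ≈ 1.48×10⁵ km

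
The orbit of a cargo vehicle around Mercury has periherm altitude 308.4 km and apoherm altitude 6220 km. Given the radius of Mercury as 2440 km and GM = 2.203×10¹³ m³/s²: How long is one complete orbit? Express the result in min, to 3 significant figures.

r_p = 2440 + 308.4 = 2748.4 km = 2.7484×10⁶ m.
r_a = 2440 + 6220 = 8660.0 km = 8.6600×10⁶ m.
Semi-major axis a = (r_p + r_a)/2 = (2748.4 + 8660.0)/2 = 5704.2 km = 5.704×10⁶ m.
By Kepler's third law T = 2π√(a³/μ) = 2π × 2.903×10³ = 1.824×10⁴ s.
= 304.0 min.

T ≈ 304 min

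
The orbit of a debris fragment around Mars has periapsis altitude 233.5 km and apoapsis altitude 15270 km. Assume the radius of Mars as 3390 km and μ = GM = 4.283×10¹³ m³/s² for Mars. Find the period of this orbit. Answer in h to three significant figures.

r_p = 3390 + 233.5 = 3623.5 km = 3.6235×10⁶ m.
r_a = 3390 + 15270 = 18660 km = 1.8660×10⁷ m.
Semi-major axis a = (r_p + r_a)/2 = (3623.5 + 18660)/2 = 11142 km = 1.114×10⁷ m.
By Kepler's third law T = 2π√(a³/μ) = 2π × 5.683×10³ = 3.571×10⁴ s.
= 9.918 h.

T ≈ 9.92 h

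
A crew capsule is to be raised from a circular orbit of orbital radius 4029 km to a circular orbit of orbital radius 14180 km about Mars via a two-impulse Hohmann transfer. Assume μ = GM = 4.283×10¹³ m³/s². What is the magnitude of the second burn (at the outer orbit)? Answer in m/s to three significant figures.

Δv ≈ 582 m/s

r₁ = 4029 km = 4.029×10⁶ m.
r₂ = 14180 km = 1.418×10⁷ m.
Transfer ellipse a_t = (r₁ + r₂)/2 = 9.104×10⁶ m.
At r₁: circular v_c1 = √(μ/r₁) = 3260 m/s; transfer-periapsis v_p = √[μ(2/r₁ − 1/a_t)] = 4069 m/s.
At r₂: circular v_c2 = √(μ/r₂) = 1738 m/s; transfer-apoapsis v_a = √[μ(2/r₂ − 1/a_t)] = 1156 m/s.
Δv₂ = v_c2 − v_a = 581.8 m/s.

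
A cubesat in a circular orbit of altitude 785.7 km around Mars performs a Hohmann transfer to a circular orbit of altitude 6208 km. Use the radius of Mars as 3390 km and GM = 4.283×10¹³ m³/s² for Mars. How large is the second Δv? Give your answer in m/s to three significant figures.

Δv ≈ 468 m/s

r₁ = 3390 + 785.7 = 4175.7 km = 4.1757×10⁶ m.
r₂ = 3390 + 6208 = 9598.0 km = 9.5980×10⁶ m.
Transfer ellipse a_t = (r₁ + r₂)/2 = 6.887×10⁶ m.
At r₁: circular v_c1 = √(μ/r₁) = 3203 m/s; transfer-periapsis v_p = √[μ(2/r₁ − 1/a_t)] = 3781 m/s.
At r₂: circular v_c2 = √(μ/r₂) = 2112 m/s; transfer-apoapsis v_a = √[μ(2/r₂ − 1/a_t)] = 1645 m/s.
Δv₂ = v_c2 − v_a = 467.5 m/s.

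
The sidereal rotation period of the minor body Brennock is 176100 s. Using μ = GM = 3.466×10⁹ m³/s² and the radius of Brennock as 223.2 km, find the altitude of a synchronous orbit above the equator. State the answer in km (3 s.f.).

h_sync ≈ 1170 km

A synchronous orbit has period T, so by Kepler's third law a = (μT²/4π²)^(1/3).
μT²/4π² = 3.466×10⁹ × (1.761×10⁵)² / 39.48 = 2.723×10¹⁸ m³.
a = 1.396×10⁶ m = 1396.4 km.
Altitude h = a − R = 1396.4 − 223.2 = 1173.2 km.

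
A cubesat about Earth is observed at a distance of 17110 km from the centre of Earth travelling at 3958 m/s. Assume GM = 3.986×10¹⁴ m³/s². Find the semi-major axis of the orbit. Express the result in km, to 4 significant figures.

a ≈ 12890 km

r = 1.711×10⁷ m.
Vis-viva rearranged: 1/a = 2/r − v²/μ = 1.169×10⁻⁷ − 3.930×10⁻⁸ = 7.759×10⁻⁸ m⁻¹.
a = 1.289×10⁷ m = 12888 km.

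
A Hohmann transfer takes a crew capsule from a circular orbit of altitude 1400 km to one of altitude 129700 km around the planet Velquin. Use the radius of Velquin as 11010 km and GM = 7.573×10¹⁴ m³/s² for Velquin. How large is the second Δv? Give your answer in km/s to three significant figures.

r₁ = 11010 + 1400 = 12410 km = 1.2410×10⁷ m.
r₂ = 11010 + 129700 = 140710 km = 1.4071×10⁸ m.
Transfer ellipse a_t = (r₁ + r₂)/2 = 7.656×10⁷ m.
At r₁: circular v_c1 = √(μ/r₁) = 7812 m/s; transfer-periapsis v_p = √[μ(2/r₁ − 1/a_t)] = 10590 m/s.
At r₂: circular v_c2 = √(μ/r₂) = 2320 m/s; transfer-apoapsis v_a = √[μ(2/r₂ − 1/a_t)] = 934.0 m/s.
Δv₂ = v_c2 − v_a = 1386 m/s.
= 1.386 km/s.

Δv ≈ 1.39 km/s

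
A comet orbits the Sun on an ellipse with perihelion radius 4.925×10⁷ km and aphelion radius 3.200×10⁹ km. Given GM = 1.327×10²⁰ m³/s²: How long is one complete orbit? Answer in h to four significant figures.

T ≈ 313700 h

Semi-major axis a = (r_p + r_a)/2 = (4.9250×10⁷ + 3.2000×10⁹)/2 = 1.6246×10⁹ km = 1.625×10¹² m.
By Kepler's third law T = 2π√(a³/μ) = 2π × 1.798×10⁸ = 1.129×10⁹ s.
= 3.137×10⁵ h.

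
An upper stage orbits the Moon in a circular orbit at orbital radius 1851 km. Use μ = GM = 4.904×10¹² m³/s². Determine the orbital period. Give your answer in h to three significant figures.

r = 1851 km = 1.851×10⁶ m.
Kepler's third law: T = 2π√(r³/μ) = 2π√((1.851×10⁶)³ / 4.904×10¹²).
r³/μ = 1.293×10⁶ s², so T = 2π × 1.137×10³ = 7.145×10³ s.
Converting: 7.145×10³ s ÷ 3600 = 1.985 h.

T ≈ 1.98 h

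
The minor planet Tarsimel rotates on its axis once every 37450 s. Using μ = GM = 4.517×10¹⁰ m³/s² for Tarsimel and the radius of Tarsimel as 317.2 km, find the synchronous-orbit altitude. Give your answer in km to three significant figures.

h_sync ≈ 854 km

A synchronous orbit has period T, so by Kepler's third law a = (μT²/4π²)^(1/3).
μT²/4π² = 4.517×10¹⁰ × (3.745×10⁴)² / 39.48 = 1.605×10¹⁸ m³.
a = 1.171×10⁶ m = 1170.8 km.
Altitude h = a − R = 1170.8 − 317.2 = 853.55 km.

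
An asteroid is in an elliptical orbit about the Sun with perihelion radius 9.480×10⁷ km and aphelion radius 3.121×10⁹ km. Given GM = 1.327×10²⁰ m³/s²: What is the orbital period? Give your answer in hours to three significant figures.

Semi-major axis a = (r_p + r_a)/2 = (9.4800×10⁷ + 3.1210×10⁹)/2 = 1.6079×10⁹ km = 1.608×10¹² m.
By Kepler's third law T = 2π√(a³/μ) = 2π × 1.770×10⁸ = 1.112×10⁹ s.
= 3.089×10⁵ hours.

T ≈ 309000 hours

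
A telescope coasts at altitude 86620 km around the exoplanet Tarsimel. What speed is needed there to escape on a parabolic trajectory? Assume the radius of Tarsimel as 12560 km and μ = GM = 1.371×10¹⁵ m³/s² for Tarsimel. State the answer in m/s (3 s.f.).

r = 12560 + 86620 = 99180 km = 9.9180×10⁷ m.
Escape speed v_esc = √(2μ/r) = √(2 × 1.371×10¹⁵ / 9.918×10⁷) = √(2.765×10⁷) = 5258 m/s.

v_esc ≈ 5260 m/s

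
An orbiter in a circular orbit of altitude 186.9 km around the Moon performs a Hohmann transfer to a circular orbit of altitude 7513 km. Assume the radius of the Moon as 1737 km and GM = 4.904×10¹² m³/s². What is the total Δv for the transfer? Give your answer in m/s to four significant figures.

Δv_total ≈ 758.6 m/s

r₁ = 1737 + 186.9 = 1923.9 km = 1.9239×10⁶ m.
r₂ = 1737 + 7513 = 9250.0 km = 9.2500×10⁶ m.
Transfer ellipse a_t = (r₁ + r₂)/2 = 5.587×10⁶ m.
At r₁: circular v_c1 = √(μ/r₁) = 1597 m/s; transfer-perilune v_p = √[μ(2/r₁ − 1/a_t)] = 2054 m/s.
Δv₁ = v_p − v_c1 = 457.8 m/s.
At r₂: circular v_c2 = √(μ/r₂) = 728.1 m/s; transfer-apolune v_a = √[μ(2/r₂ − 1/a_t)] = 427.3 m/s.
Δv₂ = v_c2 − v_a = 300.8 m/s.
Total Δv = Δv₁ + Δv₂ = 758.6 m/s.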